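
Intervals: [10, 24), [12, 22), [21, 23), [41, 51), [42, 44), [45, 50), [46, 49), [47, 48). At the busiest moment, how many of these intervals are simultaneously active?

Walk the sorted start/end points keeping a running depth.
The depth first hits 4 at 47.

4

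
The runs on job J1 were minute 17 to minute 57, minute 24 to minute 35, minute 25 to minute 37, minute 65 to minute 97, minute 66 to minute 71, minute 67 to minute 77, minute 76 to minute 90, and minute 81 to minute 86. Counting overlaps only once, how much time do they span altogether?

Merged: minute 17 to minute 57, minute 65 to minute 97.
Lengths: 40 minutes + 32 minutes = 72 minutes.

72 minutes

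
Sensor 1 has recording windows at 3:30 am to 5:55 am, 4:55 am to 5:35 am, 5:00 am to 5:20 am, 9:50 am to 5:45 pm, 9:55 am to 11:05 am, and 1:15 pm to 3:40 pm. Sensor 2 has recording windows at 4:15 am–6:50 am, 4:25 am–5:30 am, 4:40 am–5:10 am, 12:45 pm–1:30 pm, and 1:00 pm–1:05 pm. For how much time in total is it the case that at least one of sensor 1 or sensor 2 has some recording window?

11 h 15 min

First set merges to 3:30 am–5:55 am, 9:50 am–5:45 pm.
Second set merges to 4:15 am–6:50 am, 12:45 pm–1:30 pm.
A ∪ B = 3:30 am–6:50 am, 9:50 am–5:45 pm.
Total: 3 h 20 min + 7 h 55 min = 11 h 15 min.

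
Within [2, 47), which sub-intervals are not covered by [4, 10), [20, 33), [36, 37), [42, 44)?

Covered (merged): [4, 10), [20, 33), [36, 37), [42, 44).
Gaps within [2, 47): [2, 4), [10, 20), [33, 36), [37, 42), [44, 47).

[2, 4) ∪ [10, 20) ∪ [33, 36) ∪ [37, 42) ∪ [44, 47)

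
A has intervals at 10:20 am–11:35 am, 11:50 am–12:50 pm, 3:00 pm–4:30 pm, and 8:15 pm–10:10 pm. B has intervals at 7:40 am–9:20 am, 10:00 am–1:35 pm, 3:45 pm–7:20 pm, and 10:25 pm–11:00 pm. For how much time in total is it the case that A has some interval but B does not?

A \ B = 3:00 pm–3:45 pm, 8:15 pm–10:10 pm.
Total: 45 min + 1 h 55 min = 2 h 40 min.

2 h 40 min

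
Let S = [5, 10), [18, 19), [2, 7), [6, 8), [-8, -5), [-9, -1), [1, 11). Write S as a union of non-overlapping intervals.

Sort by start: [-9, -1), [-8, -5), [1, 11), [2, 7), [5, 10), [6, 8), [18, 19).
[-8, -5) overlaps/touches [-9, -1) → extend to [-9, -1).
[1, 11) is disjoint → start new block.
[2, 7) overlaps/touches [1, 11) → extend to [1, 11).
[5, 10) overlaps/touches [1, 11) → extend to [1, 11).
[6, 8) overlaps/touches [1, 11) → extend to [1, 11).
[18, 19) is disjoint → start new block.

[-9, -1) ∪ [1, 11) ∪ [18, 19)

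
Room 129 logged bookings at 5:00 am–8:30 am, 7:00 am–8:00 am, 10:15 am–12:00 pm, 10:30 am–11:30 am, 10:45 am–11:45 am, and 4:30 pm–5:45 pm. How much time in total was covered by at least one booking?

6 h 30 min

Merged: 5:00 am-8:30 am, 10:15 am-12:00 pm, 4:30 pm-5:45 pm.
Lengths: 3 h 30 min + 1 h 45 min + 1 h 15 min = 6 h 30 min.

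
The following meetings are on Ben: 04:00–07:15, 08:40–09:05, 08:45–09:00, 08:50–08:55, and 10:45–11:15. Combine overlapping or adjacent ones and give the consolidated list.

04:00–07:15, 08:40–09:05, 10:45–11:15

08:40–09:05 is disjoint → start new block.
08:45–09:00 overlaps/touches 08:40–09:05 → extend to 08:40–09:05.
08:50–08:55 overlaps/touches 08:40–09:05 → extend to 08:40–09:05.
10:45–11:15 is disjoint → start new block.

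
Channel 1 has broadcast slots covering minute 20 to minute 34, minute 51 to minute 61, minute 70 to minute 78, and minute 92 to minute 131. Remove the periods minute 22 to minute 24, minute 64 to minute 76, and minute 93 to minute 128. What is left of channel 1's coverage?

minute 20 to minute 22, minute 24 to minute 34, minute 51 to minute 61, minute 76 to minute 78, minute 92 to minute 93, minute 128 to minute 131

minute 20 to minute 34 with B removed leaves minute 20 to minute 22, minute 24 to minute 34.
minute 51 to minute 61 is untouched.
minute 70 to minute 78 with B removed leaves minute 76 to minute 78.
minute 92 to minute 131 with B removed leaves minute 92 to minute 93, minute 128 to minute 131.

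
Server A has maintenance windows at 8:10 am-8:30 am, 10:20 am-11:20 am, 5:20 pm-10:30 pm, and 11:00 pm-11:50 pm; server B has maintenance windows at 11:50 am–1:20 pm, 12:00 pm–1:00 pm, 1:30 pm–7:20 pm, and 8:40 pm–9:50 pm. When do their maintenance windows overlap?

B, merged: 11:50 am-1:20 pm, 1:30 pm-7:20 pm, 8:40 pm-9:50 pm.
8:10 am-8:30 am: no overlap with the second set.
10:20 am-11:20 am: no overlap with the second set.
5:20 pm-10:30 pm meets the second set on 5:20 pm-7:20 pm, 8:40 pm-9:50 pm.
11:00 pm-11:50 pm: no overlap with the second set.

5:20 pm-7:20 pm, 8:40 pm-9:50 pm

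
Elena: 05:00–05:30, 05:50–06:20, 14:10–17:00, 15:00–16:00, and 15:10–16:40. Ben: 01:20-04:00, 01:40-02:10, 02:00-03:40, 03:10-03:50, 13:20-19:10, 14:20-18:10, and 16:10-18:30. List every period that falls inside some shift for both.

A, merged: 05:00–05:30, 05:50–06:20, 14:10–17:00.
B, merged: 01:20–04:00, 13:20–19:10.
05:00–05:30 falls entirely outside B.
05:50–06:20 falls entirely outside B.
14:10–17:00 overlaps B on 14:10–17:00.

14:10–17:00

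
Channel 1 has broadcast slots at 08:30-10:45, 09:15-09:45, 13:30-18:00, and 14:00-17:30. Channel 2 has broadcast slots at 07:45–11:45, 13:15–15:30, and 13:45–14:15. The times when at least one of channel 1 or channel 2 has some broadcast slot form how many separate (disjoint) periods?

2

First set merges to 08:30-10:45, 13:30-18:00.
Second set merges to 07:45-11:45, 13:15-15:30.
A ∪ B = 07:45-11:45, 13:15-18:00.
That is 2 disjoint pieces.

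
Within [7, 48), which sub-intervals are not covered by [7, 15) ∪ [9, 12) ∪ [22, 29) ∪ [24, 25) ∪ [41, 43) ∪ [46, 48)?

[15, 22) ∪ [29, 41) ∪ [43, 46)

After merging, the occupied span is [7, 15), [22, 29), [41, 43), [46, 48).
Complement within [7, 48): [15, 22), [29, 41), [43, 46).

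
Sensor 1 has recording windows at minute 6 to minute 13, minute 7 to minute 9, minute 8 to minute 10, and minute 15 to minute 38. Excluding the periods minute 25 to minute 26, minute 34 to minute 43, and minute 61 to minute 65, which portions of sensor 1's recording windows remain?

minute 6 to minute 13, minute 15 to minute 25, minute 26 to minute 34

A, merged: minute 6 to minute 13, minute 15 to minute 38.
minute 6 to minute 13: no B overlap → unchanged.
minute 15 to minute 38 minus B → minute 15 to minute 25, minute 26 to minute 34.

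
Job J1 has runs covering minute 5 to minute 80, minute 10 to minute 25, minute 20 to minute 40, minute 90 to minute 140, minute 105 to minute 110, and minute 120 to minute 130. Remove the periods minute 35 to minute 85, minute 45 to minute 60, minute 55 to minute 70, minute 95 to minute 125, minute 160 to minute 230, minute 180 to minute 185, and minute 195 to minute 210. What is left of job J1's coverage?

minute 5 to minute 35, minute 90 to minute 95, minute 125 to minute 140

A, merged: minute 5 to minute 80, minute 90 to minute 140.
B, merged: minute 35 to minute 85, minute 95 to minute 125, minute 160 to minute 230.
minute 5 to minute 80 minus B → minute 5 to minute 35.
minute 90 to minute 140 minus B → minute 90 to minute 95, minute 125 to minute 140.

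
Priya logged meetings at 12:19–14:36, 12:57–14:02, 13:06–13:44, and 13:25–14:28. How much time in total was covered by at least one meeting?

Merged: 12:19–14:36.
Length: 2 h 17 min.

2 h 17 min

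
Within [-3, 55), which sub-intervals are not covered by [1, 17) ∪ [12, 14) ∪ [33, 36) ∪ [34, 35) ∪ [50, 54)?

Covered (merged): [1, 17), [33, 36), [50, 54).
Uncovered inside [-3, 55): [-3, 1), [17, 33), [36, 50), [54, 55).

[-3, 1) ∪ [17, 33) ∪ [36, 50) ∪ [54, 55)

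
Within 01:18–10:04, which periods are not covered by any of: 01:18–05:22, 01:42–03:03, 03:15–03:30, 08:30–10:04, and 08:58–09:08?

05:22–08:30

Covered (merged): 01:18–05:22, 08:30–10:04.
Gaps within 01:18–10:04: 05:22–08:30.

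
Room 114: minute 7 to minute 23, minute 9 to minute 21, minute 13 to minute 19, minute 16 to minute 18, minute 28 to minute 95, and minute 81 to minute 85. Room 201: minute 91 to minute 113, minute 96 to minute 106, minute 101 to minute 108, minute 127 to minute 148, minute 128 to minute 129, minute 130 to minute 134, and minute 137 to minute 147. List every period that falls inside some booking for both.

First set merges to minute 7 to minute 23, minute 28 to minute 95.
Second set merges to minute 91 to minute 113, minute 127 to minute 148.
minute 7 to minute 23 meets no B interval.
minute 28 to minute 95 ∩ B → minute 91 to minute 95.

minute 91 to minute 95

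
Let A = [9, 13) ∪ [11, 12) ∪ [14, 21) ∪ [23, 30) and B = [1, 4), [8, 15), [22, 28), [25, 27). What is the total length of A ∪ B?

Merge the first list: [9, 13), [14, 21), [23, 30).
Merge the second list: [1, 4), [8, 15), [22, 28).
A ∪ B = [1, 4), [8, 21), [22, 30).
Total: 3 + 13 + 8 = 24.

24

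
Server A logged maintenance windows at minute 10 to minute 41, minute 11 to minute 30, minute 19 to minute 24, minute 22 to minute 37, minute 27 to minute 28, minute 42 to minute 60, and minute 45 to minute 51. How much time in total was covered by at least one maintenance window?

Merged: minute 10 to minute 41, minute 42 to minute 60.
Lengths: 31 minutes + 18 minutes = 49 minutes.

49 minutes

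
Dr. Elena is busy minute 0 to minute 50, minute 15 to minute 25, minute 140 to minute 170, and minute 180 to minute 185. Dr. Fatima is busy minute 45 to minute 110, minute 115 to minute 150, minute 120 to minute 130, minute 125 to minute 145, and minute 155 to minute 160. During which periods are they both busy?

minute 45 to minute 50, minute 140 to minute 150, minute 155 to minute 160

A, merged: minute 0 to minute 50, minute 140 to minute 170, minute 180 to minute 185.
B, merged: minute 45 to minute 110, minute 115 to minute 150, minute 155 to minute 160.
minute 0 to minute 50 overlaps B on minute 45 to minute 50.
minute 140 to minute 170 overlaps B on minute 140 to minute 150, minute 155 to minute 160.
minute 180 to minute 185 falls entirely outside B.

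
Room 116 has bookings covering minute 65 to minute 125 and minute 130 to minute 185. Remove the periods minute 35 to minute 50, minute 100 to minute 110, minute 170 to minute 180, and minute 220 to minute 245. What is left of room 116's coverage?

minute 65 to minute 125 minus B → minute 65 to minute 100, minute 110 to minute 125.
minute 130 to minute 185 minus B → minute 130 to minute 170, minute 180 to minute 185.

minute 65 to minute 100, minute 110 to minute 125, minute 130 to minute 170, minute 180 to minute 185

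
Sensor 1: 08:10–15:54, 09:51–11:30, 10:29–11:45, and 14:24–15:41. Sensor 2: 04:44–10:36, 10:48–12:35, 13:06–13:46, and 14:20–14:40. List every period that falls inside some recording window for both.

A, merged: 08:10-15:54.
08:10-15:54 ∩ B → 08:10-10:36, 10:48-12:35, 13:06-13:46, 14:20-14:40.

08:10-10:36, 10:48-12:35, 13:06-13:46, 14:20-14:40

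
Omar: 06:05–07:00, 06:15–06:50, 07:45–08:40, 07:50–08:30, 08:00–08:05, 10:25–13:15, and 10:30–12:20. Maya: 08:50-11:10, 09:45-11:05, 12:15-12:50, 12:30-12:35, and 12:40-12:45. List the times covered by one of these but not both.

06:05-07:00, 07:45-08:40, 08:50-10:25, 11:10-12:15, 12:50-13:15

Merge the first list: 06:05-07:00, 07:45-08:40, 10:25-13:15.
Merge the second list: 08:50-11:10, 12:15-12:50.
A \ B = 06:05-07:00, 07:45-08:40, 11:10-12:15, 12:50-13:15.
B \ A = 08:50-10:25.
Union of the two gives the symmetric difference.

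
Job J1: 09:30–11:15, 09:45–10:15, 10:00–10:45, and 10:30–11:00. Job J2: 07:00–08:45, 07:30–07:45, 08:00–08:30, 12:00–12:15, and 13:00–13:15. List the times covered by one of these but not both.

Merge the first list: 09:30–11:15.
Merge the second list: 07:00–08:45, 12:00–12:15, 13:00–13:15.
Only in the first: 09:30–11:15.
Only in the second: 07:00–08:45, 12:00–12:15, 13:00–13:15.
Together these are the periods covered by exactly one.

07:00–08:45, 09:30–11:15, 12:00–12:15, 13:00–13:15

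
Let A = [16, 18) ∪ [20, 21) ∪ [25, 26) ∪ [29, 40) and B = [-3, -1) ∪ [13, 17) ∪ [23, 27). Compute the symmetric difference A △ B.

[-3, -1) ∪ [13, 16) ∪ [17, 18) ∪ [20, 21) ∪ [23, 25) ∪ [26, 27) ∪ [29, 40)

A \ B = [17, 18), [20, 21), [29, 40).
B \ A = [-3, -1), [13, 16), [23, 25), [26, 27).
Union of the two gives the symmetric difference.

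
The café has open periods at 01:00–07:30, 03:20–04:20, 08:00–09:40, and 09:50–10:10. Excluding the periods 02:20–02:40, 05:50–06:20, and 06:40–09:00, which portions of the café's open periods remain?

01:00-02:20, 02:40-05:50, 06:20-06:40, 09:00-09:40, 09:50-10:10

A, merged: 01:00-07:30, 08:00-09:40, 09:50-10:10.
01:00-07:30 minus B → 01:00-02:20, 02:40-05:50, 06:20-06:40.
08:00-09:40 minus B → 09:00-09:40.
09:50-10:10: no B overlap → unchanged.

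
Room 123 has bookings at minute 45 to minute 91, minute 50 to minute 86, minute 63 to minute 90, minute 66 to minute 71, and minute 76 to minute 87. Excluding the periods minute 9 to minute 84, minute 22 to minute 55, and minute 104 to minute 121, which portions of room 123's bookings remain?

A, merged: minute 45 to minute 91.
B, merged: minute 9 to minute 84, minute 104 to minute 121.
minute 45 to minute 91 with B removed leaves minute 84 to minute 91.

minute 84 to minute 91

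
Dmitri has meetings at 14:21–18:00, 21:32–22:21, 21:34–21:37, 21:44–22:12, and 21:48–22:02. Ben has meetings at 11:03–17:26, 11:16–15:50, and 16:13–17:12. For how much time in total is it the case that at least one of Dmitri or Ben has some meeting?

7 h 46 min

Merge the first list: 14:21–18:00, 21:32–22:21.
Merge the second list: 11:03–17:26.
A ∪ B = 11:03–18:00, 21:32–22:21.
Total: 6 h 57 min + 49 min = 7 h 46 min.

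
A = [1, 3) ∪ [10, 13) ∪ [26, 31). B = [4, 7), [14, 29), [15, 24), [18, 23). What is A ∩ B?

Second set merges to [4, 7), [14, 29).
[1, 3) meets no B interval.
[10, 13) meets no B interval.
[26, 31) ∩ B → [26, 29).

[26, 29)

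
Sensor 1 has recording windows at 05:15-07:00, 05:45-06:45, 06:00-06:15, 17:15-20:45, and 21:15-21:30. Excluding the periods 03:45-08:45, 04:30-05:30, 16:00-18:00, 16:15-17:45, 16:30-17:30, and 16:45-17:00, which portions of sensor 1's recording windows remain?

18:00–20:45, 21:15–21:30

Merge the first list: 05:15–07:00, 17:15–20:45, 21:15–21:30.
Merge the second list: 03:45–08:45, 16:00–18:00.
05:15–07:00 lies entirely inside B → drops out.
17:15–20:45 with B removed leaves 18:00–20:45.
21:15–21:30 is untouched.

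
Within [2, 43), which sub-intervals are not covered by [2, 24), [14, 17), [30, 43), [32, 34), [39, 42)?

Covered (merged): [2, 24), [30, 43).
Complement within [2, 43): [24, 30).

[24, 30)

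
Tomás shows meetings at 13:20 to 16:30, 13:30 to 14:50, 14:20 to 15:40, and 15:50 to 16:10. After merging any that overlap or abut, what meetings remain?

13:20–16:30

13:30–14:50 overlaps/touches 13:20–16:30 → extend to 13:20–16:30.
14:20–15:40 overlaps/touches 13:20–16:30 → extend to 13:20–16:30.
15:50–16:10 overlaps/touches 13:20–16:30 → extend to 13:20–16:30.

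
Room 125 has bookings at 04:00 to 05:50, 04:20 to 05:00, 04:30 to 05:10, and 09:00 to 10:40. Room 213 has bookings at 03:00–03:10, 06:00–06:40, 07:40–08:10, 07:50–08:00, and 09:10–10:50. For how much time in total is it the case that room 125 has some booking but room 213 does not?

First set merges to 04:00–05:50, 09:00–10:40.
Second set merges to 03:00–03:10, 06:00–06:40, 07:40–08:10, 09:10–10:50.
A \ B = 04:00–05:50, 09:00–09:10.
Total: 1 h 50 min + 10 min = 2 h.

2 h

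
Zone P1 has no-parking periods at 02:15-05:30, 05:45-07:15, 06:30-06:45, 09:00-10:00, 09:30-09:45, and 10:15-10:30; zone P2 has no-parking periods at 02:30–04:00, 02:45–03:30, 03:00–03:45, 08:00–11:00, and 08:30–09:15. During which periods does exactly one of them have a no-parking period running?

02:15–02:30, 04:00–05:30, 05:45–07:15, 08:00–09:00, 10:00–10:15, 10:30–11:00

First set merges to 02:15–05:30, 05:45–07:15, 09:00–10:00, 10:15–10:30.
Second set merges to 02:30–04:00, 08:00–11:00.
A but not B: 02:15–02:30, 04:00–05:30, 05:45–07:15.
B but not A: 08:00–09:00, 10:00–10:15, 10:30–11:00.
Combining gives A △ B.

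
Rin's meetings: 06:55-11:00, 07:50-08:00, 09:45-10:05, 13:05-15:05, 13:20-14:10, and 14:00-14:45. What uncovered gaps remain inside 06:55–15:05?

11:00–13:05

After merging, the occupied span is 06:55–11:00, 13:05–15:05.
Uncovered inside 06:55–15:05: 11:00–13:05.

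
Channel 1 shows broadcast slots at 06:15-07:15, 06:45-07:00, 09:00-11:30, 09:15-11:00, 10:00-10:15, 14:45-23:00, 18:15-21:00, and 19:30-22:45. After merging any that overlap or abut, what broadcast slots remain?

06:45–07:00 overlaps/touches 06:15–07:15 → extend to 06:15–07:15.
09:00–11:30 is disjoint → start new block.
09:15–11:00 overlaps/touches 09:00–11:30 → extend to 09:00–11:30.
10:00–10:15 overlaps/touches 09:00–11:30 → extend to 09:00–11:30.
14:45–23:00 is disjoint → start new block.
18:15–21:00 overlaps/touches 14:45–23:00 → extend to 14:45–23:00.
19:30–22:45 overlaps/touches 14:45–23:00 → extend to 14:45–23:00.

06:15–07:15, 09:00–11:30, 14:45–23:00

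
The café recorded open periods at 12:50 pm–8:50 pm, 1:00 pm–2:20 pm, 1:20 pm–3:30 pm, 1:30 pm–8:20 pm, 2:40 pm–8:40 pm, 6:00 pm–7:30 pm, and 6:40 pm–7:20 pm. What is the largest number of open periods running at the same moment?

5

Sweep endpoints in order; track running count of active intervals.
Peak of 5 reached at 6:40 pm.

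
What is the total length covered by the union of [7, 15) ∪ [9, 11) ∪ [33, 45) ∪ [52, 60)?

Merged: [7, 15), [33, 45), [52, 60).
Lengths: 8 + 12 + 8 = 28.

28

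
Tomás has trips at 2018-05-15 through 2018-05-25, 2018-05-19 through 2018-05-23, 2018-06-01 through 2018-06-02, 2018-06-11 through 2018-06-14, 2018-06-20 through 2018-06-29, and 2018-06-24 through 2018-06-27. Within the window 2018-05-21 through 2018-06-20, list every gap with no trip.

2018-05-26 through 2018-05-31, 2018-06-03 through 2018-06-10, 2018-06-15 through 2018-06-19

Covered (merged): 2018-05-15 through 2018-05-25, 2018-06-01 through 2018-06-02, 2018-06-11 through 2018-06-14, 2018-06-20 through 2018-06-29.
Complement within 2018-05-21 through 2018-06-20: 2018-05-26 through 2018-05-31, 2018-06-03 through 2018-06-10, 2018-06-15 through 2018-06-19.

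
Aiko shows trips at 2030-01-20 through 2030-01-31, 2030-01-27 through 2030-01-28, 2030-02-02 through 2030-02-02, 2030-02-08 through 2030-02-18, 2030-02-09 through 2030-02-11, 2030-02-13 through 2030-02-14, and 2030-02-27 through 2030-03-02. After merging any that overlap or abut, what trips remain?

2030-01-20 through 2030-01-31, 2030-02-02 through 2030-02-02, 2030-02-08 through 2030-02-18, 2030-02-27 through 2030-03-02

2030-01-27 through 2030-01-28 overlaps/touches 2030-01-20 through 2030-01-31 → extend to 2030-01-20 through 2030-01-31.
2030-02-02 through 2030-02-02 is disjoint → start new block.
2030-02-08 through 2030-02-18 is disjoint → start new block.
2030-02-09 through 2030-02-11 overlaps/touches 2030-02-08 through 2030-02-18 → extend to 2030-02-08 through 2030-02-18.
2030-02-13 through 2030-02-14 overlaps/touches 2030-02-08 through 2030-02-18 → extend to 2030-02-08 through 2030-02-18.
2030-02-27 through 2030-03-02 is disjoint → start new block.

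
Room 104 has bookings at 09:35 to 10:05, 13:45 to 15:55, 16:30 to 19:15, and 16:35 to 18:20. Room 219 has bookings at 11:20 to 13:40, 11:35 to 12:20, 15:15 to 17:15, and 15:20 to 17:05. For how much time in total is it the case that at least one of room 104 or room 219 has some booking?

A, merged: 09:35–10:05, 13:45–15:55, 16:30–19:15.
B, merged: 11:20–13:40, 15:15–17:15.
A ∪ B = 09:35–10:05, 11:20–13:40, 13:45–19:15.
Total: 30 min + 2 h 20 min + 5 h 30 min = 8 h 20 min.

8 h 20 min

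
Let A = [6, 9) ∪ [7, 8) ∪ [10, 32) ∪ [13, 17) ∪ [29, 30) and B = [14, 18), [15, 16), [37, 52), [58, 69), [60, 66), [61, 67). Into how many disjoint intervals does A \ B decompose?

A, merged: [6, 9), [10, 32).
B, merged: [14, 18), [37, 52), [58, 69).
A \ B = [6, 9), [10, 14), [18, 32).
That is 3 disjoint pieces.

3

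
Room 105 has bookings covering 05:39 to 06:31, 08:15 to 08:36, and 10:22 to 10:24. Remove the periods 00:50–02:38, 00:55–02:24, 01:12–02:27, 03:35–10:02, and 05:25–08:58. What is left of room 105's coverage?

10:22-10:24

Merge the second list: 00:50-02:38, 03:35-10:02.
05:39-06:31: fully covered by B → removed.
08:15-08:36: fully covered by B → removed.
10:22-10:24: no B overlap → unchanged.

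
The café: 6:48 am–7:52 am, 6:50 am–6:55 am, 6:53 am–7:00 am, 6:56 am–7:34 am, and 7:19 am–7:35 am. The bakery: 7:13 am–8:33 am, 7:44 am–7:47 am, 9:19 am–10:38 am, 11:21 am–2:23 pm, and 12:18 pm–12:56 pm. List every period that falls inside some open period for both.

7:13 am–7:52 am

Merge the first list: 6:48 am–7:52 am.
Merge the second list: 7:13 am–8:33 am, 9:19 am–10:38 am, 11:21 am–2:23 pm.
6:48 am–7:52 am ∩ B → 7:13 am–7:52 am.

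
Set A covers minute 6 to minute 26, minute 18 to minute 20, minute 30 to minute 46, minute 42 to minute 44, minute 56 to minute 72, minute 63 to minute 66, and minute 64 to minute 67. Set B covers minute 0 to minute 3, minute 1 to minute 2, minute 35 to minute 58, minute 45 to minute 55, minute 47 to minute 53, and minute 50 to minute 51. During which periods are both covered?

minute 35 to minute 46, minute 56 to minute 58

Merge the first list: minute 6 to minute 26, minute 30 to minute 46, minute 56 to minute 72.
Merge the second list: minute 0 to minute 3, minute 35 to minute 58.
minute 6 to minute 26 falls entirely outside B.
minute 30 to minute 46 overlaps B on minute 35 to minute 46.
minute 56 to minute 72 overlaps B on minute 56 to minute 58.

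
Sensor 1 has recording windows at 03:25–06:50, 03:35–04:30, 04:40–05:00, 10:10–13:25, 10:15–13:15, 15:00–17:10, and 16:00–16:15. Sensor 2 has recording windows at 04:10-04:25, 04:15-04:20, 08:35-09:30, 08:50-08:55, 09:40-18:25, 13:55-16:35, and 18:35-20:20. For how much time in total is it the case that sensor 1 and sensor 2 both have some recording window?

5 h 40 min

First set merges to 03:25-06:50, 10:10-13:25, 15:00-17:10.
Second set merges to 04:10-04:25, 08:35-09:30, 09:40-18:25, 18:35-20:20.
A ∩ B = 04:10-04:25, 10:10-13:25, 15:00-17:10.
Total: 15 min + 3 h 15 min + 2 h 10 min = 5 h 40 min.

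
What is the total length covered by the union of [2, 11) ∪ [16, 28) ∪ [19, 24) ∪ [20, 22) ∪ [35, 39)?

Merged: [2, 11), [16, 28), [35, 39).
Lengths: 9 + 12 + 4 = 25.

25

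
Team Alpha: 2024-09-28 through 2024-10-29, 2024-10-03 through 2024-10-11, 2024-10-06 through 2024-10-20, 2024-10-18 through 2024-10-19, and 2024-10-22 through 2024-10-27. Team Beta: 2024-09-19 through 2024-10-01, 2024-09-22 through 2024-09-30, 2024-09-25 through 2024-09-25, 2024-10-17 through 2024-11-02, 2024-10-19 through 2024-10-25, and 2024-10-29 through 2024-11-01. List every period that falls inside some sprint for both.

First set merges to 2024-09-28 through 2024-10-29.
Second set merges to 2024-09-19 through 2024-10-01, 2024-10-17 through 2024-11-02.
2024-09-28 through 2024-10-29 overlaps B on 2024-09-28 through 2024-10-01, 2024-10-17 through 2024-10-29.

2024-09-28 through 2024-10-01, 2024-10-17 through 2024-10-29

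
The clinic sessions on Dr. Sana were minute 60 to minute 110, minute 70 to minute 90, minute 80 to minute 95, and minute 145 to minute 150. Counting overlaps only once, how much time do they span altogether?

Merged: minute 60 to minute 110, minute 145 to minute 150.
Lengths: 50 minutes + 5 minutes = 55 minutes.

55 minutes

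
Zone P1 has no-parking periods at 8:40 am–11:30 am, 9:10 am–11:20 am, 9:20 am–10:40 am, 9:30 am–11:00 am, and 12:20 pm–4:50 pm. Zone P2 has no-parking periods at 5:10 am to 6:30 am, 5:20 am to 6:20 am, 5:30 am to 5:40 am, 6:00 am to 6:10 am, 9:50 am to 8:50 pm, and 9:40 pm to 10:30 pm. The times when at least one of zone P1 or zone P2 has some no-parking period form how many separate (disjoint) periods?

Merge the first list: 8:40 am–11:30 am, 12:20 pm–4:50 pm.
Merge the second list: 5:10 am–6:30 am, 9:50 am–8:50 pm, 9:40 pm–10:30 pm.
A ∪ B = 5:10 am–6:30 am, 8:40 am–8:50 pm, 9:40 pm–10:30 pm.
That is 3 disjoint pieces.

3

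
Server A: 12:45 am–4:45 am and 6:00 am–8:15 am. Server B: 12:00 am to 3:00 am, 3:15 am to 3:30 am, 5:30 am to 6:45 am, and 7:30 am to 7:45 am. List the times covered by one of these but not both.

12:00 am–12:45 am, 3:00 am–3:15 am, 3:30 am–4:45 am, 5:30 am–6:00 am, 6:45 am–7:30 am, 7:45 am–8:15 am

A but not B: 3:00 am–3:15 am, 3:30 am–4:45 am, 6:45 am–7:30 am, 7:45 am–8:15 am.
B but not A: 12:00 am–12:45 am, 5:30 am–6:00 am.
Combining gives A △ B.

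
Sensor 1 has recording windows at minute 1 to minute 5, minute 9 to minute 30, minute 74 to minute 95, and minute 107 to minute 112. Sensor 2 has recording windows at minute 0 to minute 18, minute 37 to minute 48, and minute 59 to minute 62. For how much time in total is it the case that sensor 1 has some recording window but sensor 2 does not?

38 minutes

A \ B = minute 18 to minute 30, minute 74 to minute 95, minute 107 to minute 112.
Total: 12 minutes + 21 minutes + 5 minutes = 38 minutes.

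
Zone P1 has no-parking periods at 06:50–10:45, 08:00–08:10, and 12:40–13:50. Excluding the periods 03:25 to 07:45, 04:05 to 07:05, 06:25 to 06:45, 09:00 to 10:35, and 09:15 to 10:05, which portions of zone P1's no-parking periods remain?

07:45-09:00, 10:35-10:45, 12:40-13:50

First set merges to 06:50-10:45, 12:40-13:50.
Second set merges to 03:25-07:45, 09:00-10:35.
06:50-10:45 \ B = 07:45-09:00, 10:35-10:45.
12:40-13:50: nothing removed.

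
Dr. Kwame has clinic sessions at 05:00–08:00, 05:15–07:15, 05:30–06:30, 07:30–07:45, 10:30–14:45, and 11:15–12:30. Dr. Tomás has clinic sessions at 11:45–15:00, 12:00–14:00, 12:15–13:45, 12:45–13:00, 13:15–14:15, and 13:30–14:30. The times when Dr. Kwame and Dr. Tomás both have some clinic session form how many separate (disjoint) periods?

First set merges to 05:00–08:00, 10:30–14:45.
Second set merges to 11:45–15:00.
A ∩ B = 11:45–14:45.
That is 1 disjoint piece.

1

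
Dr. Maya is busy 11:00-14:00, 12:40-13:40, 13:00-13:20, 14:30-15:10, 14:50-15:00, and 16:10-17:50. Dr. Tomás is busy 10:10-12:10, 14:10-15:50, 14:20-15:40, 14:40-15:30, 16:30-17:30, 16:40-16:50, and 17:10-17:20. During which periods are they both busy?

Merge the first list: 11:00–14:00, 14:30–15:10, 16:10–17:50.
Merge the second list: 10:10–12:10, 14:10–15:50, 16:30–17:30.
11:00–14:00 ∩ B → 11:00–12:10.
14:30–15:10 ∩ B → 14:30–15:10.
16:10–17:50 ∩ B → 16:30–17:30.

11:00–12:10, 14:30–15:10, 16:30–17:30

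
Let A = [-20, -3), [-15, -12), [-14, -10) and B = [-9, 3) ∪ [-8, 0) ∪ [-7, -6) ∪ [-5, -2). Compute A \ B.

[-20, -9)

Merge the first list: [-20, -3).
Merge the second list: [-9, 3).
[-20, -3) with B removed leaves [-20, -9).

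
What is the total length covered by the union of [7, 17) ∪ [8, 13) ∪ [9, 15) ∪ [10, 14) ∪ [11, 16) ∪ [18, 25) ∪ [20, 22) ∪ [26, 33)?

24

Merged: [7, 17), [18, 25), [26, 33).
Lengths: 10 + 7 + 7 = 24.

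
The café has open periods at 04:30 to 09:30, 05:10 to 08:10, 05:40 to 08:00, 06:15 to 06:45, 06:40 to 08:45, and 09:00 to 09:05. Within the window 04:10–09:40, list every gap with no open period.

04:10-04:30, 09:30-09:40

The merged coverage is 04:30-09:30.
Uncovered inside 04:10-09:40: 04:10-04:30, 09:30-09:40.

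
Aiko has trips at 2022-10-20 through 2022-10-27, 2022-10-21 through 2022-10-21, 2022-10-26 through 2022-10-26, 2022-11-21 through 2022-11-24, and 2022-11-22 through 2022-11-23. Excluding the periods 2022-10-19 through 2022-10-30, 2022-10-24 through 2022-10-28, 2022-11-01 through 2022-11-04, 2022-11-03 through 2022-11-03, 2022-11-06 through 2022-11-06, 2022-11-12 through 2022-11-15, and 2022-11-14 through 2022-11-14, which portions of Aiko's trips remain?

2022-11-21 through 2022-11-24

First set merges to 2022-10-20 through 2022-10-27, 2022-11-21 through 2022-11-24.
Second set merges to 2022-10-19 through 2022-10-30, 2022-11-01 through 2022-11-04, 2022-11-06 through 2022-11-06, 2022-11-12 through 2022-11-15.
2022-10-20 through 2022-10-27 lies entirely inside B → drops out.
2022-11-21 through 2022-11-24 is untouched.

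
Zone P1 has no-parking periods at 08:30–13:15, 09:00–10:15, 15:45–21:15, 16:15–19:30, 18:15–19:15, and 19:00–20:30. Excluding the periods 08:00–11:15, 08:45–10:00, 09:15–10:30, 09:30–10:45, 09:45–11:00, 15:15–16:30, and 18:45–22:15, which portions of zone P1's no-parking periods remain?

11:15-13:15, 16:30-18:45

First set merges to 08:30-13:15, 15:45-21:15.
Second set merges to 08:00-11:15, 15:15-16:30, 18:45-22:15.
08:30-13:15 \ B = 11:15-13:15.
15:45-21:15 \ B = 16:30-18:45.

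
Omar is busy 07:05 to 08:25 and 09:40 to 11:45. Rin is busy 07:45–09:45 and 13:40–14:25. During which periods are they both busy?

07:05–08:25 overlaps B on 07:45–08:25.
09:40–11:45 overlaps B on 09:40–09:45.

07:45–08:25, 09:40–09:45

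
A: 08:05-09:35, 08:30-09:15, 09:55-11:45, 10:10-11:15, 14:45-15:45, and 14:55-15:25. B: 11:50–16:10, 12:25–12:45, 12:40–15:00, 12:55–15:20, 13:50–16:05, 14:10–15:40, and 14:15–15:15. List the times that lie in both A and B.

14:45–15:45

Merge the first list: 08:05–09:35, 09:55–11:45, 14:45–15:45.
Merge the second list: 11:50–16:10.
08:05–09:35 falls entirely outside B.
09:55–11:45 falls entirely outside B.
14:45–15:45 overlaps B on 14:45–15:45.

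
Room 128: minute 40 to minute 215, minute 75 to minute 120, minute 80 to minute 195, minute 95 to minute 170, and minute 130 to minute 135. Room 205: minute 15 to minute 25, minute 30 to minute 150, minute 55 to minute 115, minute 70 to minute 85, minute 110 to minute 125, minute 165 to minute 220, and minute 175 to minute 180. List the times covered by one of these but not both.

A, merged: minute 40 to minute 215.
B, merged: minute 15 to minute 25, minute 30 to minute 150, minute 165 to minute 220.
A \ B = minute 150 to minute 165.
B \ A = minute 15 to minute 25, minute 30 to minute 40, minute 215 to minute 220.
Union of the two gives the symmetric difference.

minute 15 to minute 25, minute 30 to minute 40, minute 150 to minute 165, minute 215 to minute 220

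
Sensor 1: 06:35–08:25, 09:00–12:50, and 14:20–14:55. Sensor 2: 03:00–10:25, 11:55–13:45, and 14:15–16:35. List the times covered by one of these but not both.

A \ B = 10:25–11:55.
B \ A = 03:00–06:35, 08:25–09:00, 12:50–13:45, 14:15–14:20, 14:55–16:35.
Union of the two gives the symmetric difference.

03:00–06:35, 08:25–09:00, 10:25–11:55, 12:50–13:45, 14:15–14:20, 14:55–16:35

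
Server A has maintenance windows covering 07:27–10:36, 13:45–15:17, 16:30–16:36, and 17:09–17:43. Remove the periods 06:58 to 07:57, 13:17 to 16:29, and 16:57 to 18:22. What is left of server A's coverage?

07:57-10:36, 16:30-16:36

07:27-10:36 \ B = 07:57-10:36.
13:45-15:17: entirely removed.
16:30-16:36: nothing removed.
17:09-17:43: entirely removed.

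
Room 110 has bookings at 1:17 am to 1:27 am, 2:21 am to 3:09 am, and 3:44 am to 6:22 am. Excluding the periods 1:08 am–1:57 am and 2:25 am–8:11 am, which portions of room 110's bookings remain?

1:17 am–1:27 am: fully covered by B → removed.
2:21 am–3:09 am minus B → 2:21 am–2:25 am.
3:44 am–6:22 am: fully covered by B → removed.

2:21 am–2:25 am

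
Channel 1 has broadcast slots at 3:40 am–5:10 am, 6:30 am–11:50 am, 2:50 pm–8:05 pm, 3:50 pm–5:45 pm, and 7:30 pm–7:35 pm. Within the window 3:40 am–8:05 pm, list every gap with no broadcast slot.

5:10 am–6:30 am, 11:50 am–2:50 pm

The merged coverage is 3:40 am–5:10 am, 6:30 am–11:50 am, 2:50 pm–8:05 pm.
Uncovered inside 3:40 am–8:05 pm: 5:10 am–6:30 am, 11:50 am–2:50 pm.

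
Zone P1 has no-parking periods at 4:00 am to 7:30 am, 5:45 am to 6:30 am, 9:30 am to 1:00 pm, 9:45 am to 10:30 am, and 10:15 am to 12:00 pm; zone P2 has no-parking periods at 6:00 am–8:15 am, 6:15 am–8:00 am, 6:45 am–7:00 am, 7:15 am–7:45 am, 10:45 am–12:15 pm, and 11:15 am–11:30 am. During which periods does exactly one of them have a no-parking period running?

4:00 am–6:00 am, 7:30 am–8:15 am, 9:30 am–10:45 am, 12:15 pm–1:00 pm

A, merged: 4:00 am–7:30 am, 9:30 am–1:00 pm.
B, merged: 6:00 am–8:15 am, 10:45 am–12:15 pm.
A \ B = 4:00 am–6:00 am, 9:30 am–10:45 am, 12:15 pm–1:00 pm.
B \ A = 7:30 am–8:15 am.
Union of the two gives the symmetric difference.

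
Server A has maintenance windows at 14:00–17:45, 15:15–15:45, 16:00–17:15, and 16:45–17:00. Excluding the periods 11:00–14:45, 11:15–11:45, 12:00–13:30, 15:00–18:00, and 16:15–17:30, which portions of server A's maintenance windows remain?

Merge the first list: 14:00–17:45.
Merge the second list: 11:00–14:45, 15:00–18:00.
14:00–17:45 minus B → 14:45–15:00.

14:45–15:00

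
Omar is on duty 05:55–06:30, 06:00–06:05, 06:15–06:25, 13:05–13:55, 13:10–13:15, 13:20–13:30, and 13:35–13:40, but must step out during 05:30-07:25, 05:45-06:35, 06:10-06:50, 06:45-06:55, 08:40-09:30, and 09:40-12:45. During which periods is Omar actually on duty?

Merge the first list: 05:55–06:30, 13:05–13:55.
Merge the second list: 05:30–07:25, 08:40–09:30, 09:40–12:45.
05:55–06:30: entirely removed.
13:05–13:55: nothing removed.

13:05–13:55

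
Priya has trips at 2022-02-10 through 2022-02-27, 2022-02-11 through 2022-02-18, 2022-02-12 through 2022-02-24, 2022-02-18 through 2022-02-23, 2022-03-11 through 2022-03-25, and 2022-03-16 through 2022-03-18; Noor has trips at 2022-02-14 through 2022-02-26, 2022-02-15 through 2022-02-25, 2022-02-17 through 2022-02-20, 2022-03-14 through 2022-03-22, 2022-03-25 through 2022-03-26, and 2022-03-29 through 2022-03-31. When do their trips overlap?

First set merges to 2022-02-10 through 2022-02-27, 2022-03-11 through 2022-03-25.
Second set merges to 2022-02-14 through 2022-02-26, 2022-03-14 through 2022-03-22, 2022-03-25 through 2022-03-26, 2022-03-29 through 2022-03-31.
2022-02-10 through 2022-02-27 meets the second set on 2022-02-14 through 2022-02-26.
2022-03-11 through 2022-03-25 meets the second set on 2022-03-14 through 2022-03-22, 2022-03-25 through 2022-03-25.

2022-02-14 through 2022-02-26, 2022-03-14 through 2022-03-22, 2022-03-25 through 2022-03-25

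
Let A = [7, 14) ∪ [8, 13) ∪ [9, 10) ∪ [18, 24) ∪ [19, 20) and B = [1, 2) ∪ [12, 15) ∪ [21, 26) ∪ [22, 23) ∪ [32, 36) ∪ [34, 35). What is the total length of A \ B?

8

A, merged: [7, 14), [18, 24).
B, merged: [1, 2), [12, 15), [21, 26), [32, 36).
A \ B = [7, 12), [18, 21).
Total: 5 + 3 = 8.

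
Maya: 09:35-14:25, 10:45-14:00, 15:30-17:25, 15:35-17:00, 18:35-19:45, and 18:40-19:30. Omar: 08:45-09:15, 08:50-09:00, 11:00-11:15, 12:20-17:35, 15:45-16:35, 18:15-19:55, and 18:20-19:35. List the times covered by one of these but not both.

First set merges to 09:35–14:25, 15:30–17:25, 18:35–19:45.
Second set merges to 08:45–09:15, 11:00–11:15, 12:20–17:35, 18:15–19:55.
A \ B = 09:35–11:00, 11:15–12:20.
B \ A = 08:45–09:15, 14:25–15:30, 17:25–17:35, 18:15–18:35, 19:45–19:55.
Union of the two gives the symmetric difference.

08:45–09:15, 09:35–11:00, 11:15–12:20, 14:25–15:30, 17:25–17:35, 18:15–18:35, 19:45–19:55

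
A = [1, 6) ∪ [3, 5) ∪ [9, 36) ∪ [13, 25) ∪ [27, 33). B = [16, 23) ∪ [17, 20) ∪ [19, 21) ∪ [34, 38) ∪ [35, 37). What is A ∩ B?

[16, 23) ∪ [34, 36)

Merge the first list: [1, 6), [9, 36).
Merge the second list: [16, 23), [34, 38).
[1, 6): no overlap with the second set.
[9, 36) meets the second set on [16, 23), [34, 36).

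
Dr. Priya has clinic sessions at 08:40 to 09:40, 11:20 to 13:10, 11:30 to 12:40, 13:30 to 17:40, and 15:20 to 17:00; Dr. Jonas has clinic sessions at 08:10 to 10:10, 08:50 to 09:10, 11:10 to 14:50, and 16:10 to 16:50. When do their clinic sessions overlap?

08:40–09:40, 11:20–13:10, 13:30–14:50, 16:10–16:50

Merge the first list: 08:40–09:40, 11:20–13:10, 13:30–17:40.
Merge the second list: 08:10–10:10, 11:10–14:50, 16:10–16:50.
08:40–09:40 meets the second set on 08:40–09:40.
11:20–13:10 meets the second set on 11:20–13:10.
13:30–17:40 meets the second set on 13:30–14:50, 16:10–16:50.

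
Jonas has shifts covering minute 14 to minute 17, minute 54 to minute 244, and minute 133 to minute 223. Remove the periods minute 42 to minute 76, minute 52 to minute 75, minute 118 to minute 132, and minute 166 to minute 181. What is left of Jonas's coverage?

minute 14 to minute 17, minute 76 to minute 118, minute 132 to minute 166, minute 181 to minute 244

First set merges to minute 14 to minute 17, minute 54 to minute 244.
Second set merges to minute 42 to minute 76, minute 118 to minute 132, minute 166 to minute 181.
minute 14 to minute 17: nothing removed.
minute 54 to minute 244 \ B = minute 76 to minute 118, minute 132 to minute 166, minute 181 to minute 244.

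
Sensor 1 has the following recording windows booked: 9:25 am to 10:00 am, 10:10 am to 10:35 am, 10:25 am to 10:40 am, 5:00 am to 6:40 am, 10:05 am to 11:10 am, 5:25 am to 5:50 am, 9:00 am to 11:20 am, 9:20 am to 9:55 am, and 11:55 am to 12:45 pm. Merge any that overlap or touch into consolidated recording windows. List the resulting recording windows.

5:00 am–6:40 am, 9:00 am–11:20 am, 11:55 am–12:45 pm

Sort by start: 5:00 am–6:40 am, 5:25 am–5:50 am, 9:00 am–11:20 am, 9:20 am–9:55 am, 9:25 am–10:00 am, 10:05 am–11:10 am, 10:10 am–10:35 am, 10:25 am–10:40 am, 11:55 am–12:45 pm.
5:25 am–5:50 am overlaps/touches 5:00 am–6:40 am → extend to 5:00 am–6:40 am.
9:00 am–11:20 am is disjoint → start new block.
9:20 am–9:55 am overlaps/touches 9:00 am–11:20 am → extend to 9:00 am–11:20 am.
9:25 am–10:00 am overlaps/touches 9:00 am–11:20 am → extend to 9:00 am–11:20 am.
10:05 am–11:10 am overlaps/touches 9:00 am–11:20 am → extend to 9:00 am–11:20 am.
10:10 am–10:35 am overlaps/touches 9:00 am–11:20 am → extend to 9:00 am–11:20 am.
10:25 am–10:40 am overlaps/touches 9:00 am–11:20 am → extend to 9:00 am–11:20 am.
11:55 am–12:45 pm is disjoint → start new block.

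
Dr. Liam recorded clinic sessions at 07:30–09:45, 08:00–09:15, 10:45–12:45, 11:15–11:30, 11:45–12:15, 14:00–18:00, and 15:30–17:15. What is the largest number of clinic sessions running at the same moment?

Walk the sorted start/end points keeping a running depth.
The depth first hits 2 at 08:00.

2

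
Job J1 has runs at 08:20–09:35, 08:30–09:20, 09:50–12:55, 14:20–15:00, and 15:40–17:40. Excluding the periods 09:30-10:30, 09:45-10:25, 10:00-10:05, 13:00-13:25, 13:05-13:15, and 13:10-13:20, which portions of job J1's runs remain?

08:20–09:30, 10:30–12:55, 14:20–15:00, 15:40–17:40

First set merges to 08:20–09:35, 09:50–12:55, 14:20–15:00, 15:40–17:40.
Second set merges to 09:30–10:30, 13:00–13:25.
08:20–09:35 minus B → 08:20–09:30.
09:50–12:55 minus B → 10:30–12:55.
14:20–15:00: no B overlap → unchanged.
15:40–17:40: no B overlap → unchanged.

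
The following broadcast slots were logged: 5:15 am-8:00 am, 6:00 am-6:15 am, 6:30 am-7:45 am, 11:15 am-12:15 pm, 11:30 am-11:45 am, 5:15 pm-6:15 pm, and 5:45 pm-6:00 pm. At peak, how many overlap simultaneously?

At 6:00 am, 2 of the intervals are simultaneously active.
No point has more.

2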